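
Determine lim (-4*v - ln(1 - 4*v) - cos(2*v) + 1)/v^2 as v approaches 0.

Substitution gives 0/0; apply L'Hôpital's rule 2 times.
After differentiating numerator and denominator 2 times the quotient is (4*cos(2*v) + 16/(4*v - 1)^2)/(2); at v = 0 this is 10.

10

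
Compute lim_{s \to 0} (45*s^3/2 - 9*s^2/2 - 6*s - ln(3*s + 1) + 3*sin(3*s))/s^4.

Substitution gives 0/0 (the numerator vanishes to order 4).
Expand each term to order s^4: the coefficient of s^4 in 3·sin(3s) is 0 and in −ln(1 + 3s) is 81/4.
Lower-order terms cancel with the polynomial part, so the numerator is (81/4)·s^4 + o(s^4), and the limit is (81/4)/(1) = 81/4.

81/4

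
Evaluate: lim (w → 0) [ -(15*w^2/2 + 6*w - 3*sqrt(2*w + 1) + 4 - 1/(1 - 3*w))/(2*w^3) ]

57/4

Substitution gives 0/0 (the numerator vanishes to order 3).
Expand each term to order w^3: the coefficient of w^3 in −1/(1 - 3w) is -27 and in -3·√(1 + 2w) is -3/2.
Lower-order terms cancel with the polynomial part, so the numerator is (-57/2)·w^3 + o(w^3), and the limit is (-57/2)/(-2) = 57/4.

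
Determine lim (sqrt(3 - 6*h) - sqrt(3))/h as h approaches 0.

-√(3)

Substitution gives 0/0. Multiply numerator and denominator by the conjugate √(3 - 6h) + √3.
The numerator becomes (3 - 6h) − 3 = -6h, so the expression simplifies to -6/(√(3 - 6h) + √3).
Letting h → 0 gives -6/(2√3) = -√(3).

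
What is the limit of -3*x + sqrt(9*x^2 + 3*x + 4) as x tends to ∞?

This has the form ∞ − ∞. Multiply and divide by the conjugate √(9*x^2 + 3*x + 4) + 3x.
That gives (3x + 4) / (√(9*x^2 + 3*x + 4) + 3x).
Divide numerator and denominator by x: the limit is 3/(2·3) = 1/2.

1/2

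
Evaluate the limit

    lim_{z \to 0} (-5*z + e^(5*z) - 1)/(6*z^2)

25/12

Direct substitution gives 0/0.
Apply L'Hôpital: lim (5*e^(5*z) - 5)/(12*z), still 0/0.
After 2 applications of L'Hôpital's rule the quotient is (25*e^(5*z))/(12); substituting z = 0 gives 25/12.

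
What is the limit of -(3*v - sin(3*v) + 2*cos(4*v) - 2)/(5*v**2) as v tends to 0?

Substitution gives 0/0 (the numerator vanishes to order 2).
Expand each term to order v^2: the coefficient of v^2 in 2·cos(4v) is -16 and in −sin(3v) is 0.
Lower-order terms cancel with the polynomial part, so the numerator is (-16)·v^2 + o(v^2), and the limit is (-16)/(-5) = 16/5.

16/5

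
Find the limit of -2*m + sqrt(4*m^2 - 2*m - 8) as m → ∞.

-1/2

This has the form ∞ − ∞. Multiply and divide by the conjugate √(4*m^2 - 2*m - 8) + 2m.
That gives (-2m - 8) / (√(4*m^2 - 2*m - 8) + 2m).
Divide numerator and denominator by m: the limit is -2/(2·2) = -1/2.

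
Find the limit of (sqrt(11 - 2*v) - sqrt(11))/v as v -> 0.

A 0/0 form; rationalise with √(11 - 2v) + √11. This collapses the numerator to -2v, leaving -2/(√(11 - 2v) + √11) → -2/(2√11) = -√(11)/11.

-√(11)/11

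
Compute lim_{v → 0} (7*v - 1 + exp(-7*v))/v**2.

49/2

Direct substitution gives 0/0.
Apply L'Hôpital: lim (7 - 7*e^(-7*v))/(2*v), still 0/0.
After 2 applications of L'Hôpital's rule the quotient is (49*e^(-7*v))/(2); substituting v = 0 gives 49/2.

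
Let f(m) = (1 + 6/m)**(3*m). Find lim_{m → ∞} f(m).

e^(18)

Write it as [(1 + 6/m)^m]^(3) · (1 + 6/m)^(0). The bracketed term tends to e^(6) and the second factor to 1, so the limit is e^(18).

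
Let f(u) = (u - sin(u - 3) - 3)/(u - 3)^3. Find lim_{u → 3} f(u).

Direct substitution gives 0/0.
Apply L'Hôpital: lim (1 - cos(u - 3))/(3*(u - 3)^2), still 0/0.
Apply L'Hôpital: lim (sin(u - 3))/(6*u - 18), still 0/0.
After 3 applications of L'Hôpital's rule the quotient is (cos(u - 3))/(6); substituting u = 3 gives 1/6.

1/6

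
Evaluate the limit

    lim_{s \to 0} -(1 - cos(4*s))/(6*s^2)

-4/3

Substitution gives 0/0.
Use (1 − cos u)/u² → 1/2 with u = 4s: the limit is 4²/(2·(-6)) = -4/3.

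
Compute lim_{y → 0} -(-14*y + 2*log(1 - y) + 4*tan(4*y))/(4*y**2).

Substitution gives 0/0 (the numerator vanishes to order 2).
Expand each term to order y^2: the coefficient of y^2 in 2·ln(1 - y) is -1 and in 4·tan(4y) is 0.
Lower-order terms cancel with the polynomial part, so the numerator is (-1)·y^2 + o(y^2), and the limit is (-1)/(-4) = 1/4.

1/4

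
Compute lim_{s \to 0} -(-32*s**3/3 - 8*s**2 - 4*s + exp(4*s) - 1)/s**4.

Direct substitution gives 0/0.
Apply L'Hôpital: lim (-32*s^2 - 16*s + 4*e^(4*s) - 4)/(-4*s^3), still 0/0.
Apply L'Hôpital: lim (-64*s + 16*e^(4*s) - 16)/(-12*s^2), still 0/0.
Apply L'Hôpital: lim (64*e^(4*s) - 64)/(-24*s), still 0/0.
After 4 applications of L'Hôpital's rule the quotient is (256*e^(4*s))/(-24); substituting s = 0 gives -32/3.

-32/3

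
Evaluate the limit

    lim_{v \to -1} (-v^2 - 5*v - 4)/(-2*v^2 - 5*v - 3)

Since v = -1 makes numerator and denominator zero, (v + 1) divides both.
Cancelling it gives (-v - 4)/(-2*v - 3); now plug in v = -1 to get 3.

3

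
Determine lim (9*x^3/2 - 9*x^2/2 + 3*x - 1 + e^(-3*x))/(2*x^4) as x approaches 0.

27/16

Direct substitution gives 0/0.
Apply L'Hôpital: lim (27*x^2/2 - 9*x + 3 - 3*e^(-3*x))/(8*x^3), still 0/0.
Apply L'Hôpital: lim (27*x - 9 + 9*e^(-3*x))/(24*x^2), still 0/0.
Apply L'Hôpital: lim (27 - 27*e^(-3*x))/(48*x), still 0/0.
After 4 applications of L'Hôpital's rule the quotient is (81*e^(-3*x))/(48); substituting x = 0 gives 27/16.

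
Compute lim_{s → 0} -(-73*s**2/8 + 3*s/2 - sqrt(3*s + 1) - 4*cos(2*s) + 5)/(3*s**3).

9/16

Substitution gives 0/0 (the numerator vanishes to order 3).
Expand each term to order s^3: the coefficient of s^3 in −√(1 + 3s) is -27/16 and in -4·cos(2s) is 0.
Lower-order terms cancel with the polynomial part, so the numerator is (-27/16)·s^3 + o(s^3), and the limit is (-27/16)/(-3) = 9/16.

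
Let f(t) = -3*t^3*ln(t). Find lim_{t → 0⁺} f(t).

This is a 0·(−∞) form. Rewrite as -3·ln(t) / t^(−3) and apply L'Hôpital:
the derivative quotient is -3·(1/t) / (−3·t^(−4)) = (3/3)·t^3 → 0.

0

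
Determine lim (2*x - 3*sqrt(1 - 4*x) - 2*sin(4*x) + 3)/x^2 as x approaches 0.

Substitution gives 0/0; apply L'Hôpital's rule 2 times.
After differentiating numerator and denominator 2 times the quotient is (32*sin(4*x) + 12/(1 - 4*x)^(3/2))/(2); at x = 0 this is 6.

6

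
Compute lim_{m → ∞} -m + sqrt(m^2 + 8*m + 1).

This has the form ∞ − ∞. Multiply and divide by the conjugate √(m^2 + 8*m + 1) + m.
That gives (8m + 1) / (√(m^2 + 8*m + 1) + m).
Divide numerator and denominator by m: the limit is 8/(2·1) = 4.

4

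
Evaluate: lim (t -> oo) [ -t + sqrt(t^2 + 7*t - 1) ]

An ∞ − ∞ form. Rationalising with the conjugate, the difference becomes (7t - 1) / (√(t^2 + 7*t - 1) + t).
For large t the denominator behaves like 2·t, so the quotient tends to 7/2 = 7/2.

7/2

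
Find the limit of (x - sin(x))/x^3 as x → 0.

1/6

Direct substitution gives 0/0.
Apply L'Hôpital: lim (1 - cos(x))/(3*x^2), still 0/0.
Apply L'Hôpital: lim (sin(x))/(6*x), still 0/0.
After 3 applications of L'Hôpital's rule the quotient is (cos(x))/(6); substituting x = 0 gives 1/6.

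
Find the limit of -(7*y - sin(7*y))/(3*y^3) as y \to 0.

-343/18

Direct substitution gives 0/0.
Apply L'Hôpital: lim (7 - 7*cos(7*y))/(-9*y^2), still 0/0.
Apply L'Hôpital: lim (49*sin(7*y))/(-18*y), still 0/0.
After 3 applications of L'Hôpital's rule the quotient is (343*cos(7*y))/(-18); substituting y = 0 gives -343/18.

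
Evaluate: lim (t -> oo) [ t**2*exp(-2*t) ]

0

Write as t^2/e^{2t}, an ∞/∞ form.
Exponential growth dominates any polynomial, so repeated L'Hôpital (or the standard result) gives 0.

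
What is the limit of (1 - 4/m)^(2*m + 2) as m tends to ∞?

e^(-8)

The base → 1 and the exponent → ∞: a 1^∞ form.
Take logarithms: (2m + 2)·ln(1 - 4/m). Since ln(1+u) ~ u for small u, this behaves like (2m)·(-4/m) → -8.
So the limit is e^(-8).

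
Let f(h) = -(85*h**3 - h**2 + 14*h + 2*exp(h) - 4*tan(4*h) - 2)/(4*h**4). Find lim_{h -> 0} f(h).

Substitution gives 0/0; apply L'Hôpital's rule 4 times.
After differentiating numerator and denominator 4 times the quotient is (2*e^(h) - 24576*tan(4*h)^5 - 40960*tan(4*h)^3 - 16384*tan(4*h))/(-96); at h = 0 this is -1/48.

-1/48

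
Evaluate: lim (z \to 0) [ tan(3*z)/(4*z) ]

3/4

Substitution gives 0/0.
Since tan(u)/u → 1 as u → 0, tan(3z)/(3z) → 1 and the limit is 3/4.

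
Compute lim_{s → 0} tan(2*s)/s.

Substitution gives 0/0.
Since tan(u)/u → 1 as u → 0, tan(2s)/(2s) → 1 and the limit is 2.

2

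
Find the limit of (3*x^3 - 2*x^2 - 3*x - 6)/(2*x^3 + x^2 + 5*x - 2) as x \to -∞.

3/2

Numerator and denominator both have degree 3.
Dividing every term by x^3, all lower-order terms vanish and the limit is the ratio of leading coefficients, 3/(2) = 3/2.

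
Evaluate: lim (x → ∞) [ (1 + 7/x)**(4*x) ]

Write it as [(1 + 7/x)^x]^(4) · (1 + 7/x)^(0). The bracketed term tends to e^(7) and the second factor to 1, so the limit is e^(28).

e^(28)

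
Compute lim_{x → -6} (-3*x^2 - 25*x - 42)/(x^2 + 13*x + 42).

11

Direct substitution gives 0/0, so factor. Both numerator and denominator have (x + 6) as a factor.
After cancelling, the expression reduces to (-3*x - 7)/(x + 7).
Substituting x = -6 gives 11.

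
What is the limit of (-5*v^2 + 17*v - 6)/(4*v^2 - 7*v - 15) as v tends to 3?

-13/17

Direct substitution gives 0/0, so factor. Both numerator and denominator have (v - 3) as a factor.
After cancelling, the expression reduces to (2 - 5*v)/(4*v + 5).
Substituting v = 3 gives -13/17.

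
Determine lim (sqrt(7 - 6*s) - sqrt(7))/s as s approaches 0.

A 0/0 form; rationalise with √(7 - 6s) + √7. This collapses the numerator to -6s, leaving -6/(√(7 - 6s) + √7) → -6/(2√7) = -3*√(7)/7.

-3*√(7)/7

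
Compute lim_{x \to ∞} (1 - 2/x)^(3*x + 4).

Let L be the limit and take ln: ln L = lim (3x + 4)·ln(1 - 2/x) = lim (3x + 4)·(-2/x + O(1/x²)) = -6.
Hence L = e^(-6).

e^(-6)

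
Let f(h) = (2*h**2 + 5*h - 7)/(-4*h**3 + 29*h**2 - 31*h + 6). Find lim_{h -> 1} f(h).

Direct substitution gives 0/0, so factor. Both numerator and denominator have (h - 1) as a factor.
After cancelling, the expression reduces to (2*h + 7)/(-4*h^2 + 25*h - 6).
Substituting h = 1 gives 3/5.

3/5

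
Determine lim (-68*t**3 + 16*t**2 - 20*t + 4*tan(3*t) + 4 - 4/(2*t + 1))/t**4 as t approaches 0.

Substitution gives 0/0; apply L'Hôpital's rule 4 times.
After differentiating numerator and denominator 4 times the quotient is (7776*tan(3*t)^3/cos(3*t)^2 + 5184*tan(3*t)/cos(3*t)^2 - 1536/(2*t + 1)^5)/(24); at t = 0 this is -64.

-64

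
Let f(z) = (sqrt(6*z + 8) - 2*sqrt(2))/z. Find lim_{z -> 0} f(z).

3*√(2)/4

A 0/0 form; rationalise with √(8 + 6z) + √8. This collapses the numerator to 6z, leaving 6/(√(8 + 6z) + √8) → 6/(2√8) = 3*√(2)/4.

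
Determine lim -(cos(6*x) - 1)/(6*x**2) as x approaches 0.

Direct substitution gives 0/0.
Apply L'Hôpital: lim (-6*sin(6*x))/(-12*x), still 0/0.
After 2 applications of L'Hôpital's rule the quotient is (-36*cos(6*x))/(-12); substituting x = 0 gives 3.

3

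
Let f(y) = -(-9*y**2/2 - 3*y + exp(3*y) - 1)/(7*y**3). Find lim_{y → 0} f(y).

Direct substitution gives 0/0.
Apply L'Hôpital: lim (-9*y + 3*e^(3*y) - 3)/(-21*y^2), still 0/0.
Apply L'Hôpital: lim (9*e^(3*y) - 9)/(-42*y), still 0/0.
After 3 applications of L'Hôpital's rule the quotient is (27*e^(3*y))/(-42); substituting y = 0 gives -9/14.

-9/14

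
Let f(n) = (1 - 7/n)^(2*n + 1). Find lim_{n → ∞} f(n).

e^(-14)

Let L be the limit and take ln: ln L = lim (2n + 1)·ln(1 - 7/n) = lim (2n + 1)·(-7/n + O(1/n²)) = -14.
Hence L = e^(-14).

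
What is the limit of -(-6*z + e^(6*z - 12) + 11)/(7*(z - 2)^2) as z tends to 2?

Direct substitution gives 0/0.
Apply L'Hôpital: lim (6*e^(6*z - 12) - 6)/(28 - 14*z), still 0/0.
After 2 applications of L'Hôpital's rule the quotient is (36*e^(6*z - 12))/(-14); substituting z = 2 gives -18/7.

-18/7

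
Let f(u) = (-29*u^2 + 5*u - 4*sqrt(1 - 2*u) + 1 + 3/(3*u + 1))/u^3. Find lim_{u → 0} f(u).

-79

Substitution gives 0/0 (the numerator vanishes to order 3).
Expand each term to order u^3: the coefficient of u^3 in 3·1/(1 + 3u) is -81 and in -4·√(1 - 2u) is 2.
Lower-order terms cancel with the polynomial part, so the numerator is (-79)·u^3 + o(u^3), and the limit is (-79)/(1) = -79.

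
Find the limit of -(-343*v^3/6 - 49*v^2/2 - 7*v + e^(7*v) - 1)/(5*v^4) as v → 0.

-2401/120

Direct substitution gives 0/0.
Apply L'Hôpital: lim (-343*v^2/2 - 49*v + 7*e^(7*v) - 7)/(-20*v^3), still 0/0.
Apply L'Hôpital: lim (-343*v + 49*e^(7*v) - 49)/(-60*v^2), still 0/0.
Apply L'Hôpital: lim (343*e^(7*v) - 343)/(-120*v), still 0/0.
After 4 applications of L'Hôpital's rule the quotient is (2401*e^(7*v))/(-120); substituting v = 0 gives -2401/120.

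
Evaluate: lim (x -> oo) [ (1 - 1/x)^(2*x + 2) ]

e^(-2)

The base → 1 and the exponent → ∞: a 1^∞ form.
Take logarithms: (2x + 2)·ln(1 - 1/x). Since ln(1+u) ~ u for small u, this behaves like (2x)·(-1/x) → -2.
So the limit is e^(-2).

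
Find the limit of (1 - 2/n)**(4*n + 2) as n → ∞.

Write it as [(1 - 2/n)^n]^(4) · (1 - 2/n)^(2). The bracketed term tends to e^(-2) and the second factor to 1, so the limit is e^(-8).

e^(-8)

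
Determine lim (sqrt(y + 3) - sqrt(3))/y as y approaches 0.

√(3)/6

Substitution gives 0/0. Multiply numerator and denominator by the conjugate √(3 + y) + √3.
The numerator becomes (3 + y) − 3 = y, so the expression simplifies to 1/(√(3 + y) + √3).
Letting y → 0 gives 1/(2√3) = √(3)/6.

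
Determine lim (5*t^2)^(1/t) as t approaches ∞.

1

Base → ∞ and exponent → 0: an ∞^0 form.
Take logs: (1/t)·ln(5·t^2) = (ln 5 + 2·ln t)/t → 0.
So the limit is e^0 = 1.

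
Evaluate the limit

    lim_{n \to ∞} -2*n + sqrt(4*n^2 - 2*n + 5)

This has the form ∞ − ∞. Multiply and divide by the conjugate √(4*n^2 - 2*n + 5) + 2n.
That gives (-2n + 5) / (√(4*n^2 - 2*n + 5) + 2n).
Divide numerator and denominator by n: the limit is -2/(2·2) = -1/2.

-1/2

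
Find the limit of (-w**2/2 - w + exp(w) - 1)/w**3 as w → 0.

Direct substitution gives 0/0.
Apply L'Hôpital: lim (-w + e^(w) - 1)/(3*w^2), still 0/0.
Apply L'Hôpital: lim (e^(w) - 1)/(6*w), still 0/0.
After 3 applications of L'Hôpital's rule the quotient is (e^(w))/(6); substituting w = 0 gives 1/6.

1/6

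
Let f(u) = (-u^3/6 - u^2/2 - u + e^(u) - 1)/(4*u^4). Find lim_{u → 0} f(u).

Direct substitution gives 0/0.
Apply L'Hôpital: lim (-u^2/2 - u + e^(u) - 1)/(16*u^3), still 0/0.
Apply L'Hôpital: lim (-u + e^(u) - 1)/(48*u^2), still 0/0.
Apply L'Hôpital: lim (e^(u) - 1)/(96*u), still 0/0.
After 4 applications of L'Hôpital's rule the quotient is (e^(u))/(96); substituting u = 0 gives 1/96.

1/96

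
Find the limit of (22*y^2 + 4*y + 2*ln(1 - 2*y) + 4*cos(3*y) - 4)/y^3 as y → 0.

-16/3

Substitution gives 0/0 (the numerator vanishes to order 3).
Expand each term to order y^3: the coefficient of y^3 in 2·ln(1 - 2y) is -16/3 and in 4·cos(3y) is 0.
Lower-order terms cancel with the polynomial part, so the numerator is (-16/3)·y^3 + o(y^3), and the limit is (-16/3)/(1) = -16/3.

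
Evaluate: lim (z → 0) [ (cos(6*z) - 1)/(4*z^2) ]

Direct substitution gives 0/0.
Apply L'Hôpital: lim (-6*sin(6*z))/(8*z), still 0/0.
After 2 applications of L'Hôpital's rule the quotient is (-36*cos(6*z))/(8); substituting z = 0 gives -9/2.

-9/2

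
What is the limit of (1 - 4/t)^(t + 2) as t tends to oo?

e^(-4)

Write it as [(1 - 4/t)^t]^(1) · (1 - 4/t)^(2). The bracketed term tends to e^(-4) and the second factor to 1, so the limit is e^(-4).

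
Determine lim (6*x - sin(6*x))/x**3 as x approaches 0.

36

Direct substitution gives 0/0.
Apply L'Hôpital: lim (6 - 6*cos(6*x))/(3*x^2), still 0/0.
Apply L'Hôpital: lim (36*sin(6*x))/(6*x), still 0/0.
After 3 applications of L'Hôpital's rule the quotient is (216*cos(6*x))/(6); substituting x = 0 gives 36.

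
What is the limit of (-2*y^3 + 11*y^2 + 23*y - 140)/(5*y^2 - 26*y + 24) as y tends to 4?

At y = 4 both the top and bottom vanish — a removable singularity. Factoring out (y - 4) from each leaves (-2*y^2 + 3*y + 35)/(5*y - 6), which at y = 4 equals 15/14.

15/14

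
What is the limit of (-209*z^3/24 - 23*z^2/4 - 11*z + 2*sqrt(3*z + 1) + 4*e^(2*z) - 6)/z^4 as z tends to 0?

Substitution gives 0/0 (the numerator vanishes to order 4).
Expand each term to order z^4: the coefficient of z^4 in 4·e^(2z) is 8/3 and in 2·√(1 + 3z) is -405/64.
Lower-order terms cancel with the polynomial part, so the numerator is (-703/192)·z^4 + o(z^4), and the limit is (-703/192)/(1) = -703/192.

-703/192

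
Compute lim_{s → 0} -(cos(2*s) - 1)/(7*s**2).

Direct substitution gives 0/0.
Apply L'Hôpital: lim (-2*sin(2*s))/(-14*s), still 0/0.
After 2 applications of L'Hôpital's rule the quotient is (-4*cos(2*s))/(-14); substituting s = 0 gives 2/7.

2/7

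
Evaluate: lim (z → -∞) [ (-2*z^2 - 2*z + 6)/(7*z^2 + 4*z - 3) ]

Numerator and denominator both have degree 2.
Dividing every term by z^2, all lower-order terms vanish and the limit is the ratio of leading coefficients, -2/(7) = -2/7.

-2/7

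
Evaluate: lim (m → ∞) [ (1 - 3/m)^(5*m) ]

e^(-15)

Let L be the limit and take ln: ln L = lim (5m)·ln(1 - 3/m) = lim (5m)·(-3/m + O(1/m²)) = -15.
Hence L = e^(-15).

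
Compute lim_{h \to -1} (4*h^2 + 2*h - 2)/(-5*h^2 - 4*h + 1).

-1

At h = -1 both the top and bottom vanish — a removable singularity. Factoring out (h + 1) from each leaves (4*h - 2)/(1 - 5*h), which at h = -1 equals -1.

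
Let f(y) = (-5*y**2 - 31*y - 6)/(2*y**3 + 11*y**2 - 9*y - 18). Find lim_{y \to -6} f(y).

29/75

At y = -6 both the top and bottom vanish — a removable singularity. Factoring out (y + 6) from each leaves (-5*y - 1)/(2*y^2 - y - 3), which at y = -6 equals 29/75.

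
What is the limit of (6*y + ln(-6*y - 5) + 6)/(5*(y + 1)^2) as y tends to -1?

Direct substitution gives 0/0.
Apply L'Hôpital: lim (6 - 6/(-6*y - 5))/(10*y + 10), still 0/0.
After 2 applications of L'Hôpital's rule the quotient is (-36/(-6*y - 5)^2)/(10); substituting y = -1 gives -18/5.

-18/5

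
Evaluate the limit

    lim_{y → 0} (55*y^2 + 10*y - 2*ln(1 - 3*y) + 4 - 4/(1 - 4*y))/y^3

-238

Substitution gives 0/0; apply L'Hôpital's rule 3 times.
After differentiating numerator and denominator 3 times the quotient is (-1536/(4*y - 1)^4 - 108/(3*y - 1)^3)/(6); at y = 0 this is -238.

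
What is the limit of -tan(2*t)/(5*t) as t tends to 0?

Substitution gives 0/0.
Since tan(u)/u → 1 as u → 0, tan(2t)/(2t) → 1 and the limit is 2/(-5) = -2/5.

-2/5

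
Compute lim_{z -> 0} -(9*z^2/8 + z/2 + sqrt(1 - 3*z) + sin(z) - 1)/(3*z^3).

89/144

Substitution gives 0/0; apply L'Hôpital's rule 3 times.
After differentiating numerator and denominator 3 times the quotient is (-cos(z) - 81/(8*(1 - 3*z)^(5/2)))/(-18); at z = 0 this is 89/144.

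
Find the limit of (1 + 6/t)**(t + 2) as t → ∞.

e^(6)

The base → 1 and the exponent → ∞: a 1^∞ form.
Take logarithms: (t + 2)·ln(1 + 6/t). Since ln(1+u) ~ u for small u, this behaves like (t)·(6/t) → 6.
So the limit is e^(6).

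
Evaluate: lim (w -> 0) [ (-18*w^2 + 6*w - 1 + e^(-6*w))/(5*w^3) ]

Direct substitution gives 0/0.
Apply L'Hôpital: lim (-36*w + 6 - 6*e^(-6*w))/(15*w^2), still 0/0.
Apply L'Hôpital: lim (-36 + 36*e^(-6*w))/(30*w), still 0/0.
After 3 applications of L'Hôpital's rule the quotient is (-216*e^(-6*w))/(30); substituting w = 0 gives -36/5.

-36/5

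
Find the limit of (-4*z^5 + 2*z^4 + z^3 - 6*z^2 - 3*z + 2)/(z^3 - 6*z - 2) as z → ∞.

-∞

The numerator has higher degree (5 > 3); the quotient behaves like (-4/(1))·z^2 for large |z|.
As z → +∞ this diverges to -∞.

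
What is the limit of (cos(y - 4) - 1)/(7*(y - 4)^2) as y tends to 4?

Direct substitution gives 0/0.
Apply L'Hôpital: lim (-sin(y - 4))/(14*y - 56), still 0/0.
After 2 applications of L'Hôpital's rule the quotient is (-cos(y - 4))/(14); substituting y = 4 gives -1/14.

-1/14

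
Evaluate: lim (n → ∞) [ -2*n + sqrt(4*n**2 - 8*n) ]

-2

This has the form ∞ − ∞. Multiply and divide by the conjugate √(4*n^2 - 8*n) + 2n.
That gives (-8n) / (√(4*n^2 - 8*n) + 2n).
Divide numerator and denominator by n: the limit is -8/(2·2) = -2.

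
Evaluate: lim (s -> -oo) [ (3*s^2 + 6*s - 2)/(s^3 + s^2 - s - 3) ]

The denominator has degree 3 and the numerator degree 2. Dividing numerator and denominator by s^3 sends every term to 0 except the leading denominator term, so the limit is 0.

0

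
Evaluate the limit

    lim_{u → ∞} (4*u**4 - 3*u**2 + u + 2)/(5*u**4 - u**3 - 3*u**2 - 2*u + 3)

4/5

Numerator and denominator both have degree 4.
Dividing every term by u^4, all lower-order terms vanish and the limit is the ratio of leading coefficients, 4/(5) = 4/5.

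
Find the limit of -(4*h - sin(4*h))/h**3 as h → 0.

Direct substitution gives 0/0.
Apply L'Hôpital: lim (4 - 4*cos(4*h))/(-3*h^2), still 0/0.
Apply L'Hôpital: lim (16*sin(4*h))/(-6*h), still 0/0.
After 3 applications of L'Hôpital's rule the quotient is (64*cos(4*h))/(-6); substituting h = 0 gives -32/3.

-32/3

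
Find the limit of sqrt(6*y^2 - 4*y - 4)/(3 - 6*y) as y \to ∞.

-√(6)/6

For large |y|, √(6*y^2 - 4*y - 4) ≈ √6·|y| and the denominator ≈ -6y.
Since y → +∞, |y| = y, giving √6/(-6) = -√(6)/6.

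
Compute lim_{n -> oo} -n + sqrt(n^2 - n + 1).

-1/2

This has the form ∞ − ∞. Multiply and divide by the conjugate √(n^2 - n + 1) + n.
That gives (-n + 1) / (√(n^2 - n + 1) + n).
Divide numerator and denominator by n: the limit is -1/(2·1) = -1/2.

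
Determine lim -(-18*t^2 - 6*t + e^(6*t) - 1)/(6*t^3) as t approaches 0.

Direct substitution gives 0/0.
Apply L'Hôpital: lim (-36*t + 6*e^(6*t) - 6)/(-18*t^2), still 0/0.
Apply L'Hôpital: lim (36*e^(6*t) - 36)/(-36*t), still 0/0.
After 3 applications of L'Hôpital's rule the quotient is (216*e^(6*t))/(-36); substituting t = 0 gives -6.

-6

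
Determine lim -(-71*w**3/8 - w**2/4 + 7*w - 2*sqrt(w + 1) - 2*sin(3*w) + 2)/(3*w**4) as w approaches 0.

Substitution gives 0/0; apply L'Hôpital's rule 4 times.
After differentiating numerator and denominator 4 times the quotient is (-162*sin(3*w) + 15/(8*(w + 1)^(7/2)))/(-72); at w = 0 this is -5/192.

-5/192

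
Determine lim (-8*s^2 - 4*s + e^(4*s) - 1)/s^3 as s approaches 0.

Direct substitution gives 0/0.
Apply L'Hôpital: lim (-16*s + 4*e^(4*s) - 4)/(3*s^2), still 0/0.
Apply L'Hôpital: lim (16*e^(4*s) - 16)/(6*s), still 0/0.
After 3 applications of L'Hôpital's rule the quotient is (64*e^(4*s))/(6); substituting s = 0 gives 32/3.

32/3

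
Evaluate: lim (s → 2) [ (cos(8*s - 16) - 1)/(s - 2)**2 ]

Direct substitution gives 0/0.
Apply L'Hôpital: lim (-8*sin(8*s - 16))/(2*s - 4), still 0/0.
After 2 applications of L'Hôpital's rule the quotient is (-64*cos(8*s - 16))/(2); substituting s = 2 gives -32.

-32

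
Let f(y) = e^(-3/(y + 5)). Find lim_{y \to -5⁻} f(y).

∞

As y → -5⁻, -3/(y + 5) → +∞, so e^(-3/(y + 5)) → ∞.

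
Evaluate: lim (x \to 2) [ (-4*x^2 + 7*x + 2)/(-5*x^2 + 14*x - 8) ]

3/2

At x = 2 both the top and bottom vanish — a removable singularity. Factoring out (x - 2) from each leaves (-4*x - 1)/(4 - 5*x), which at x = 2 equals 3/2.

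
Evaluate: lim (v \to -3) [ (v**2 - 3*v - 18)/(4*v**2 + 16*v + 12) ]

Since v = -3 makes numerator and denominator zero, (v + 3) divides both.
Cancelling it gives (v - 6)/(4*v + 4); now plug in v = -3 to get 9/8.

9/8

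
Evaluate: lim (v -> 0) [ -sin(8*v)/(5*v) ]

Substitution gives 0/0.
Write it as (8/(-5))·sin(8v)/(8v); since sin(u)/u → 1, the limit is -8/5.

-8/5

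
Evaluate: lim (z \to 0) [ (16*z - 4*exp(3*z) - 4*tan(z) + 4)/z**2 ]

Substitution gives 0/0 (the numerator vanishes to order 2).
Expand each term to order z^2: the coefficient of z^2 in -4·e^(3z) is -18 and in -4·tan(z) is 0.
Lower-order terms cancel with the polynomial part, so the numerator is (-18)·z^2 + o(z^2), and the limit is (-18)/(1) = -18.

-18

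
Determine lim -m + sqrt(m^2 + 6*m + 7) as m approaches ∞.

An ∞ − ∞ form. Rationalising with the conjugate, the difference becomes (6m + 7) / (√(m^2 + 6*m + 7) + m).
For large m the denominator behaves like 2·m, so the quotient tends to 6/2 = 3.

3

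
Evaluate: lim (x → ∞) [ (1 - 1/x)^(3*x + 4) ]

e^(-3)

The base → 1 and the exponent → ∞: a 1^∞ form.
Take logarithms: (3x + 4)·ln(1 - 1/x). Since ln(1+u) ~ u for small u, this behaves like (3x)·(-1/x) → -3.
So the limit is e^(-3).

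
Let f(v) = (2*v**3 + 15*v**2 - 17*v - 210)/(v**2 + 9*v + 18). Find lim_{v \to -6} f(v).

Since v = -6 makes numerator and denominator zero, (v + 6) divides both.
Cancelling it gives (2*v^2 + 3*v - 35)/(v + 3); now plug in v = -6 to get -19/3.

-19/3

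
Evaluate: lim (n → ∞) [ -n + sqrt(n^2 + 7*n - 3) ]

7/2

An ∞ − ∞ form. Rationalising with the conjugate, the difference becomes (7n - 3) / (√(n^2 + 7*n - 3) + n).
For large n the denominator behaves like 2·n, so the quotient tends to 7/2 = 7/2.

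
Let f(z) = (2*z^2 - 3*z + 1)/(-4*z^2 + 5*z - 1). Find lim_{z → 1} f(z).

-1/3

Since z = 1 makes numerator and denominator zero, (z - 1) divides both.
Cancelling it gives (2*z - 1)/(1 - 4*z); now plug in z = 1 to get -1/3.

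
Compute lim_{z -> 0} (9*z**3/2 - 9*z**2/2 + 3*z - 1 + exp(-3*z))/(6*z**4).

Direct substitution gives 0/0.
Apply L'Hôpital: lim (27*z^2/2 - 9*z + 3 - 3*e^(-3*z))/(24*z^3), still 0/0.
Apply L'Hôpital: lim (27*z - 9 + 9*e^(-3*z))/(72*z^2), still 0/0.
Apply L'Hôpital: lim (27 - 27*e^(-3*z))/(144*z), still 0/0.
After 4 applications of L'Hôpital's rule the quotient is (81*e^(-3*z))/(144); substituting z = 0 gives 9/16.

9/16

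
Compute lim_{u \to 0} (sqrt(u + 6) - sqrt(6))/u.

√(6)/12

A 0/0 form; rationalise with √(6 + u) + √6. This collapses the numerator to u, leaving 1/(√(6 + u) + √6) → 1/(2√6) = √(6)/12.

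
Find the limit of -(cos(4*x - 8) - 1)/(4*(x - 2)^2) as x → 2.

2

Direct substitution gives 0/0.
Apply L'Hôpital: lim (-4*sin(4*x - 8))/(16 - 8*x), still 0/0.
After 2 applications of L'Hôpital's rule the quotient is (-16*cos(4*x - 8))/(-8); substituting x = 2 gives 2.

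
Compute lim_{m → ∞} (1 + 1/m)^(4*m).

The base → 1 and the exponent → ∞: a 1^∞ form.
Take logarithms: (4m)·ln(1 + 1/m). Since ln(1+u) ~ u for small u, this behaves like (4m)·(1/m) → 4.
So the limit is e^(4).

e^(4)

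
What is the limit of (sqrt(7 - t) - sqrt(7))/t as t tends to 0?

A 0/0 form; rationalise with √(7 - t) + √7. This collapses the numerator to -t, leaving -1/(√(7 - t) + √7) → -1/(2√7) = -√(7)/14.

-√(7)/14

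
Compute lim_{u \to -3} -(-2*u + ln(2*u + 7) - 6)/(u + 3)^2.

Direct substitution gives 0/0.
Apply L'Hôpital: lim (-2 + 2/(2*u + 7))/(-2*u - 6), still 0/0.
After 2 applications of L'Hôpital's rule the quotient is (-4/(2*u + 7)^2)/(-2); substituting u = -3 gives 2.

2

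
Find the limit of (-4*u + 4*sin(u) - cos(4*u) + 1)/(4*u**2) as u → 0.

2

Substitution gives 0/0; apply L'Hôpital's rule 2 times.
After differentiating numerator and denominator 2 times the quotient is (-4*sin(u) + 16*cos(4*u))/(8); at u = 0 this is 2.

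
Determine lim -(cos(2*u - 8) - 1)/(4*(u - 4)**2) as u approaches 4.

1/2

Direct substitution gives 0/0.
Apply L'Hôpital: lim (-2*sin(2*u - 8))/(32 - 8*u), still 0/0.
After 2 applications of L'Hôpital's rule the quotient is (-4*cos(2*u - 8))/(-8); substituting u = 4 gives 1/2.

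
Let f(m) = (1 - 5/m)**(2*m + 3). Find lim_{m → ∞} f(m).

e^(-10)

Write it as [(1 - 5/m)^m]^(2) · (1 - 5/m)^(3). The bracketed term tends to e^(-5) and the second factor to 1, so the limit is e^(-10).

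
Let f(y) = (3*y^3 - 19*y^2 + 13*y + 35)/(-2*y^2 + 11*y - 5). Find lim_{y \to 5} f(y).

Since y = 5 makes numerator and denominator zero, (y - 5) divides both.
Cancelling it gives (3*y^2 - 4*y - 7)/(1 - 2*y); now plug in y = 5 to get -16/3.

-16/3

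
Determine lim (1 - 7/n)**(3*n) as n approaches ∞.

The base → 1 and the exponent → ∞: a 1^∞ form.
Take logarithms: (3n)·ln(1 - 7/n). Since ln(1+u) ~ u for small u, this behaves like (3n)·(-7/n) → -21.
So the limit is e^(-21).

e^(-21)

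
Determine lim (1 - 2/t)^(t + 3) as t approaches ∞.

Write it as [(1 - 2/t)^t]^(1) · (1 - 2/t)^(3). The bracketed term tends to e^(-2) and the second factor to 1, so the limit is e^(-2).

e^(-2)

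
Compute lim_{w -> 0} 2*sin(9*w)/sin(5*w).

Substitution gives 0/0.
Divide numerator and denominator by w: sin(9w)/w → 9 and sin(5w)/w → 5, so the limit is 2·9/5 = 18/5.

18/5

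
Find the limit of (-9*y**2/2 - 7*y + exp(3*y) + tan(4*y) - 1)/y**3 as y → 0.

155/6

Substitution gives 0/0; apply L'Hôpital's rule 3 times.
After differentiating numerator and denominator 3 times the quotient is (27*e^(3*y) + 384*tan(4*y)^4 + 512*tan(4*y)^2 + 128)/(6); at y = 0 this is 155/6.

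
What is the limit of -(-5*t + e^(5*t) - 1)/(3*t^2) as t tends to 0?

Direct substitution gives 0/0.
Apply L'Hôpital: lim (5*e^(5*t) - 5)/(-6*t), still 0/0.
After 2 applications of L'Hôpital's rule the quotient is (25*e^(5*t))/(-6); substituting t = 0 gives -25/6.

-25/6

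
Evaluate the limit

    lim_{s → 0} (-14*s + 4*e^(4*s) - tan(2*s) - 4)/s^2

32

Substitution gives 0/0 (the numerator vanishes to order 2).
Expand each term to order s^2: the coefficient of s^2 in −tan(2s) is 0 and in 4·e^(4s) is 32.
Lower-order terms cancel with the polynomial part, so the numerator is (32)·s^2 + o(s^2), and the limit is (32)/(1) = 32.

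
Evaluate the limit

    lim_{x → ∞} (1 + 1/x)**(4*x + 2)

e^(4)

The base → 1 and the exponent → ∞: a 1^∞ form.
Take logarithms: (4x + 2)·ln(1 + 1/x). Since ln(1+u) ~ u for small u, this behaves like (4x)·(1/x) → 4.
So the limit is e^(4).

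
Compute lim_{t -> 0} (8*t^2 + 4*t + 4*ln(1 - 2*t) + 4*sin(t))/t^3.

Substitution gives 0/0; apply L'Hôpital's rule 3 times.
After differentiating numerator and denominator 3 times the quotient is (-4*cos(t) + 64/(2*t - 1)^3)/(6); at t = 0 this is -34/3.

-34/3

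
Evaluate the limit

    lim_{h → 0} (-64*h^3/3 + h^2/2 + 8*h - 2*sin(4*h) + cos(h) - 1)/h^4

1/24

Substitution gives 0/0 (the numerator vanishes to order 4).
Expand each term to order h^4: the coefficient of h^4 in cos(h) is 1/24 and in -2·sin(4h) is 0.
Lower-order terms cancel with the polynomial part, so the numerator is (1/24)·h^4 + o(h^4), and the limit is (1/24)/(1) = 1/24.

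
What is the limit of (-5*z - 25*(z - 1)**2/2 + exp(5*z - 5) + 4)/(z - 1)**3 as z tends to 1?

Direct substitution gives 0/0.
Apply L'Hôpital: lim (-25*z + 5*e^(5*z - 5) + 20)/(3*(z - 1)^2), still 0/0.
Apply L'Hôpital: lim (25*e^(5*z - 5) - 25)/(6*z - 6), still 0/0.
After 3 applications of L'Hôpital's rule the quotient is (125*e^(5*z - 5))/(6); substituting z = 1 gives 125/6.

125/6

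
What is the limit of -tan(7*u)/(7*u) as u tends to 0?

Substitution gives 0/0.
Since tan(θ)/θ → 1 as θ → 0, tan(7u)/(7u) → 1 and the limit is 7/(-7) = -1.

-1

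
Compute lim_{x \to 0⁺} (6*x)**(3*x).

Base → 0⁺ and exponent → 0⁺: a 0^0 form.
Take logs: 3x·ln(6x). This is 0·(−∞); rewriting as ln(6x)/(1/(3x)) and applying L'Hôpital gives 0.
Hence the limit is e^0 = 1.

1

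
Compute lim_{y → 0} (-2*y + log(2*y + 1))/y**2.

-2

Direct substitution gives 0/0.
Apply L'Hôpital: lim (-2 + 2/(2*y + 1))/(2*y), still 0/0.
After 2 applications of L'Hôpital's rule the quotient is (-4/(2*y + 1)^2)/(2); substituting y = 0 gives -2.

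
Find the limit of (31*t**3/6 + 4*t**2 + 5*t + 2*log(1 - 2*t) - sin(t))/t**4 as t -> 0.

-8

Substitution gives 0/0 (the numerator vanishes to order 4).
Expand each term to order t^4: the coefficient of t^4 in 2·ln(1 - 2t) is -8 and in −sin(t) is 0.
Lower-order terms cancel with the polynomial part, so the numerator is (-8)·t^4 + o(t^4), and the limit is (-8)/(1) = -8.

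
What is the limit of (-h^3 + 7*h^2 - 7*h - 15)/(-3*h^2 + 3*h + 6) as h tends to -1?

-8/3

Since h = -1 makes numerator and denominator zero, (h + 1) divides both.
Cancelling it gives (-h^2 + 8*h - 15)/(6 - 3*h); now plug in h = -1 to get -8/3.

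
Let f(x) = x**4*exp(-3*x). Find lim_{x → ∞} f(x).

Write as x^4/e^{3x}, an ∞/∞ form.
Exponential growth dominates any polynomial, so repeated L'Hôpital (or the standard result) gives 0.

0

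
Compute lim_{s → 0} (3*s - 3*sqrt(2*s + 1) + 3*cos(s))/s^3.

Substitution gives 0/0; apply L'Hôpital's rule 3 times.
After differentiating numerator and denominator 3 times the quotient is (3*sin(s) - 9/(2*s + 1)^(5/2))/(6); at s = 0 this is -3/2.

-3/2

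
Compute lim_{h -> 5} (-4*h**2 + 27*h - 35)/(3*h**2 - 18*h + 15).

At h = 5 both the top and bottom vanish — a removable singularity. Factoring out (h - 5) from each leaves (7 - 4*h)/(3*h - 3), which at h = 5 equals -13/12.

-13/12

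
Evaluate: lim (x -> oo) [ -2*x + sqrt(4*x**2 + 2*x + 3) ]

1/2

This has the form ∞ − ∞. Multiply and divide by the conjugate √(4*x^2 + 2*x + 3) + 2x.
That gives (2x + 3) / (√(4*x^2 + 2*x + 3) + 2x).
Divide numerator and denominator by x: the limit is 2/(2·2) = 1/2.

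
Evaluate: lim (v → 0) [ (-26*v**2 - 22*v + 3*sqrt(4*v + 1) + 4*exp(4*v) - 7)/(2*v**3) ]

82/3

Substitution gives 0/0; apply L'Hôpital's rule 3 times.
After differentiating numerator and denominator 3 times the quotient is (256*e^(4*v) + 72/(4*v + 1)^(5/2))/(12); at v = 0 this is 82/3.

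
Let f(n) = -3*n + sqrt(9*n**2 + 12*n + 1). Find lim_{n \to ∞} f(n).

2

An ∞ − ∞ form. Rationalising with the conjugate, the difference becomes (12n + 1) / (√(9*n^2 + 12*n + 1) + 3n).
For large n the denominator behaves like 2·3n, so the quotient tends to 12/6 = 2.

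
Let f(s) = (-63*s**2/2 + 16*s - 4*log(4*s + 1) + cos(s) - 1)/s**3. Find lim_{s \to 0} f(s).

-256/3

Substitution gives 0/0; apply L'Hôpital's rule 3 times.
After differentiating numerator and denominator 3 times the quotient is (sin(s) - 512/(4*s + 1)^3)/(6); at s = 0 this is -256/3.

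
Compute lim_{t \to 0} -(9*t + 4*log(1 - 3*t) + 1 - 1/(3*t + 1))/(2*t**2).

Substitution gives 0/0; apply L'Hôpital's rule 2 times.
After differentiating numerator and denominator 2 times the quotient is (-18/(3*t + 1)^3 - 36/(3*t - 1)^2)/(-4); at t = 0 this is 27/2.

27/2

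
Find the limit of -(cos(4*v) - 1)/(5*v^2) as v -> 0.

8/5

Direct substitution gives 0/0.
Apply L'Hôpital: lim (-4*sin(4*v))/(-10*v), still 0/0.
After 2 applications of L'Hôpital's rule the quotient is (-16*cos(4*v))/(-10); substituting v = 0 gives 8/5.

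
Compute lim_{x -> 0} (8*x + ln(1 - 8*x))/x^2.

-32

Direct substitution gives 0/0.
Apply L'Hôpital: lim (8 - 8/(1 - 8*x))/(2*x), still 0/0.
After 2 applications of L'Hôpital's rule the quotient is (-64/(1 - 8*x)^2)/(2); substituting x = 0 gives -32.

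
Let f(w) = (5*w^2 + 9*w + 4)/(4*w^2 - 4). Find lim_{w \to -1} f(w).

At w = -1 both the top and bottom vanish — a removable singularity. Factoring out (w + 1) from each leaves (5*w + 4)/(4*w - 4), which at w = -1 equals 1/8.

1/8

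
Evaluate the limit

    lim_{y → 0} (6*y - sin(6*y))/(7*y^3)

36/7

Direct substitution gives 0/0.
Apply L'Hôpital: lim (6 - 6*cos(6*y))/(21*y^2), still 0/0.
Apply L'Hôpital: lim (36*sin(6*y))/(42*y), still 0/0.
After 3 applications of L'Hôpital's rule the quotient is (216*cos(6*y))/(42); substituting y = 0 gives 36/7.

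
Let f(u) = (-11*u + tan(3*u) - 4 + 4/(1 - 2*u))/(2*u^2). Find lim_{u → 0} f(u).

8

Substitution gives 0/0; apply L'Hôpital's rule 2 times.
After differentiating numerator and denominator 2 times the quotient is (18*tan(3*u)/cos(3*u)^2 - 32/(2*u - 1)^3)/(4); at u = 0 this is 8.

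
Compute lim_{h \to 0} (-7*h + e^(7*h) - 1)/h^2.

Direct substitution gives 0/0.
Apply L'Hôpital: lim (7*e^(7*h) - 7)/(2*h), still 0/0.
After 2 applications of L'Hôpital's rule the quotient is (49*e^(7*h))/(2); substituting h = 0 gives 49/2.

49/2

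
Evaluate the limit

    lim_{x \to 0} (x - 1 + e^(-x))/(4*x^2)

Direct substitution gives 0/0.
Apply L'Hôpital: lim (1 - e^(-x))/(8*x), still 0/0.
After 2 applications of L'Hôpital's rule the quotient is (e^(-x))/(8); substituting x = 0 gives 1/8.

1/8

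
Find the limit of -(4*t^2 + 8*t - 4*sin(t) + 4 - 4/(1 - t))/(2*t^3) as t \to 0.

Substitution gives 0/0; apply L'Hôpital's rule 3 times.
After differentiating numerator and denominator 3 times the quotient is (4*cos(t) - 24/(t - 1)^4)/(-12); at t = 0 this is 5/3.

5/3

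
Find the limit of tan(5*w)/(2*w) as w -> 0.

Substitution gives 0/0.
Since tan(u)/u → 1 as u → 0, tan(5w)/(5w) → 1 and the limit is 5/2.

5/2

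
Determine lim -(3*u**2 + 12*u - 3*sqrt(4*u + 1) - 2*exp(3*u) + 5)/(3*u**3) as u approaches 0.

7

Substitution gives 0/0; apply L'Hôpital's rule 3 times.
After differentiating numerator and denominator 3 times the quotient is (-54*e^(3*u) - 72/(4*u + 1)^(5/2))/(-18); at u = 0 this is 7.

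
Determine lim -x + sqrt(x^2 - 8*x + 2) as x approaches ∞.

This has the form ∞ − ∞. Multiply and divide by the conjugate √(x^2 - 8*x + 2) + x.
That gives (-8x + 2) / (√(x^2 - 8*x + 2) + x).
Divide numerator and denominator by x: the limit is -8/(2·1) = -4.

-4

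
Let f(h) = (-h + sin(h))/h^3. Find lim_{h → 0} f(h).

Direct substitution gives 0/0.
Apply L'Hôpital: lim (cos(h) - 1)/(3*h^2), still 0/0.
Apply L'Hôpital: lim (-sin(h))/(6*h), still 0/0.
After 3 applications of L'Hôpital's rule the quotient is (-cos(h))/(6); substituting h = 0 gives -1/6.

-1/6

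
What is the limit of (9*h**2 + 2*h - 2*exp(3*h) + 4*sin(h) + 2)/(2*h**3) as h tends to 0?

-29/6

Substitution gives 0/0; apply L'Hôpital's rule 3 times.
After differentiating numerator and denominator 3 times the quotient is (-54*e^(3*h) - 4*cos(h))/(12); at h = 0 this is -29/6.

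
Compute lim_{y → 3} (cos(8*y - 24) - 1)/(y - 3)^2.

Direct substitution gives 0/0.
Apply L'Hôpital: lim (-8*sin(8*y - 24))/(2*y - 6), still 0/0.
After 2 applications of L'Hôpital's rule the quotient is (-64*cos(8*y - 24))/(2); substituting y = 3 gives -32.

-32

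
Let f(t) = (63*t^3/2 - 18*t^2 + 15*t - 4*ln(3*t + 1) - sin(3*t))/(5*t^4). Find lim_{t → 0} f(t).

81/5

Substitution gives 0/0; apply L'Hôpital's rule 4 times.
After differentiating numerator and denominator 4 times the quotient is (-81*sin(3*t) + 1944/(3*t + 1)^4)/(120); at t = 0 this is 81/5.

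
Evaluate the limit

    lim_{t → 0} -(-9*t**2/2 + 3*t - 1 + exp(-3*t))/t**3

Direct substitution gives 0/0.
Apply L'Hôpital: lim (-9*t + 3 - 3*e^(-3*t))/(-3*t^2), still 0/0.
Apply L'Hôpital: lim (-9 + 9*e^(-3*t))/(-6*t), still 0/0.
After 3 applications of L'Hôpital's rule the quotient is (-27*e^(-3*t))/(-6); substituting t = 0 gives 9/2.

9/2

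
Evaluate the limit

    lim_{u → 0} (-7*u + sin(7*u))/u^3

-343/6

Direct substitution gives 0/0.
Apply L'Hôpital: lim (7*cos(7*u) - 7)/(3*u^2), still 0/0.
Apply L'Hôpital: lim (-49*sin(7*u))/(6*u), still 0/0.
After 3 applications of L'Hôpital's rule the quotient is (-343*cos(7*u))/(6); substituting u = 0 gives -343/6.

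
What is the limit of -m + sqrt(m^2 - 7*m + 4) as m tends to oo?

-7/2

This has the form ∞ − ∞. Multiply and divide by the conjugate √(m^2 - 7*m + 4) + m.
That gives (-7m + 4) / (√(m^2 - 7*m + 4) + m).
Divide numerator and denominator by m: the limit is -7/(2·1) = -7/2.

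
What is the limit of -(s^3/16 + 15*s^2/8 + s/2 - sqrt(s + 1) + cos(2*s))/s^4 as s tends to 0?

Substitution gives 0/0 (the numerator vanishes to order 4).
Expand each term to order s^4: the coefficient of s^4 in cos(2s) is 2/3 and in −√(1 + s) is 5/128.
Lower-order terms cancel with the polynomial part, so the numerator is (271/384)·s^4 + o(s^4), and the limit is (271/384)/(-1) = -271/384.

-271/384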